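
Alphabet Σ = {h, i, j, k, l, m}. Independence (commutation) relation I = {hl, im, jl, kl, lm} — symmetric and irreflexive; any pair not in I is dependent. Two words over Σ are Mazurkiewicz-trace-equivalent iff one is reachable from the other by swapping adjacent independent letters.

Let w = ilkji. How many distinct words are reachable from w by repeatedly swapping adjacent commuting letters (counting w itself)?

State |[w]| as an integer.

3

piece 0:i — minimal
piece 1:l rests on {0:i}
piece 2:k rests on {0:i}
piece 3:j rests on {2:k}
piece 4:i rests on {1:l, 3:j}
minimal pieces: {0:i}
ways to finish when only these pieces remain (= sum over removing one remaining piece with nothing left below it):
  1 left: {4}→1
  2 left: {1,4}→1  {3,4}→1
  3 left: {1,3,4}→2  {2,3,4}→1
  placing 0:i first → 3 extensions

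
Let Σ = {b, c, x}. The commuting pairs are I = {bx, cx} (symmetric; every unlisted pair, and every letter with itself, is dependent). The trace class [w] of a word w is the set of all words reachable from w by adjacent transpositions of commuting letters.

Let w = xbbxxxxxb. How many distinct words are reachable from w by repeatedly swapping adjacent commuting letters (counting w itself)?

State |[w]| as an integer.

84

0(x) covers ∅
1(b) covers ∅
2(b) covers 1:b
3(x) covers 0:x
4(x) covers 3:x
5(x) covers 4:x
6(x) covers 5:x
7(x) covers 6:x
8(b) covers 2:b
floor of heap: 0:x, 1:b
completions by unplaced set U, small U first (add the entries for U minus each lowest piece of U):
  |U|=1: {7}:1  {8}:1
  |U|=2: {2,8}:1  {6,7}:1  {7,8}:2
  |U|=3: {1,2,8}:1  {2,7,8}:3  {5,6,7}:1  {6,7,8}:3
  |U|=4: {1,2,7,8}:4  {2,6,7,8}:6  {4,5,6,7}:1  {5,6,7,8}:4
  |U|=5: {1,2,6,7,8}:10  {2,5,6,7,8}:10  {3,4,5,6,7}:1  {4,5,6,7,8}:5
  |U|=6: {0,3,4,5,6,7}:1  {1,2,5,6,7,8}:20  {2,4,5,6,7,8}:15  {3,4,5,6,7,8}:6
  |U|=7: {0,3,4,5,6,7,8}:7  {1,2,4,5,6,7,8}:35  {2,3,4,5,6,7,8}:21
  start at 0(x): 56
  start at 1(b): 28
sum over floor = 84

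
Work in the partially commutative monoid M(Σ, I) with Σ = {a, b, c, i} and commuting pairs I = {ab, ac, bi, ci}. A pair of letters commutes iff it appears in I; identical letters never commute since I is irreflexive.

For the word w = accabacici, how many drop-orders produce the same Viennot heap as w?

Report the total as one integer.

252

#0=a has no predecessor
#1=c has no predecessor
#2=c depends on [1:c]
#3=a depends on [0:a]
#4=b depends on [2:c]
#5=a depends on [3:a]
#6=c depends on [4:b]
#7=i depends on [5:a]
#8=c depends on [6:c]
#9=i depends on [7:i]
sources: [0:a, 1:c]
N(rest) = Σ N(rest − s) over sources s of rest; N(one piece) = 1:
  size 1 → [8]=1  [9]=1
  size 2 → [6,8]=1  [7,9]=1  [8,9]=2
  size 3 → [4,6,8]=1  [5,7,9]=1  [6,8,9]=3  [7,8,9]=3
  size 4 → [2,4,6,8]=1  [3,5,7,9]=1  [4,6,8,9]=4  [5,7,8,9]=4  [6,7,8,9]=6
  size 5 → [0,3,5,7,9]=1  [1,2,4,6,8]=1  [2,4,6,8,9]=5  [3,5,7,8,9]=5  [4,6,7,8,9]=10  [5,6,7,8,9]=10
  size 6 → [0,3,5,7,8,9]=6  [1,2,4,6,8,9]=6  [2,4,6,7,8,9]=15  [3,5,6,7,8,9]=15  [4,5,6,7,8,9]=20
  size 7 → [0,3,5,6,7,8,9]=21  [1,2,4,6,7,8,9]=21  [2,4,5,6,7,8,9]=35  [3,4,5,6,7,8,9]=35
  size 8 → [0,3,4,5,6,7,8,9]=56  [1,2,4,5,6,7,8,9]=56  [2,3,4,5,6,7,8,9]=70
  first=0(a) contributes 126
  first=1(c) contributes 126
|[w]| = 252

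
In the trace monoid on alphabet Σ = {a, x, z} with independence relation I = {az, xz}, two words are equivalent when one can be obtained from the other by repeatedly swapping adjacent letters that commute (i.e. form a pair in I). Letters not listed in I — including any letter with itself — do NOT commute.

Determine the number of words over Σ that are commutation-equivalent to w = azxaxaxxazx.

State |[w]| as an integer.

#0=a has no predecessor
#1=z has no predecessor
#2=x depends on [0:a]
#3=a depends on [2:x]
#4=x depends on [3:a]
#5=a depends on [4:x]
#6=x depends on [5:a]
#7=x depends on [6:x]
#8=a depends on [7:x]
#9=z depends on [1:z]
#10=x depends on [8:a]
sources: [0:a, 1:z]
N(rest) = Σ N(rest − s) over sources s of rest; N(one piece) = 1:
  size 1 → [9]=1  [10]=1
  size 2 → [1,9]=1  [8,10]=1  [9,10]=2
  size 3 → [1,9,10]=3  [7,8,10]=1  [8,9,10]=3
  size 4 → [1,8,9,10]=6  [6,7,8,10]=1  [7,8,9,10]=4
  size 5 → [1,7,8,9,10]=10  [5,6,7,8,10]=1  [6,7,8,9,10]=5
  size 6 → [1,6,7,8,9,10]=15  [4,5,6,7,8,10]=1  [5,6,7,8,9,10]=6
  size 7 → [1,5,6,7,8,9,10]=21  [3,4,5,6,7,8,10]=1  [4,5,6,7,8,9,10]=7
  size 8 → [1,4,5,6,7,8,9,10]=28  [2,3,4,5,6,7,8,10]=1  [3,4,5,6,7,8,9,10]=8
  size 9 → [0,2,3,4,5,6,7,8,10]=1  [1,3,4,5,6,7,8,9,10]=36  [2,3,4,5,6,7,8,9,10]=9
  first=0(a) contributes 45
  first=1(z) contributes 10
|[w]| = 55

55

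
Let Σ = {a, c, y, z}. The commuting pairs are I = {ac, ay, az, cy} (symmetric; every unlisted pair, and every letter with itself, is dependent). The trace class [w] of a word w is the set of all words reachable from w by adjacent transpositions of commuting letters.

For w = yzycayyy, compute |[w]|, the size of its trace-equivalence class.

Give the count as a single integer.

drop 0:y onto floor
drop 1:z onto {0:y}
drop 2:y onto {1:z}
drop 3:c onto {1:z}
drop 4:a onto floor
drop 5:y onto {2:y}
drop 6:y onto {5:y}
drop 7:y onto {6:y}
ground layer = {0:y, 4:a}
drop-orders for the pieces not yet dropped (sum over which currently-grounded one goes next):
  1 to go: {3} 1  {4} 1  {7} 1
  2 to go: {3,4} 2  {3,7} 2  {4,7} 2  {6,7} 1
  3 to go: {3,4,7} 6  {3,6,7} 3  {4,6,7} 3  {5,6,7} 1
  4 to go: {2,5,6,7} 1  {3,4,6,7} 12  {3,5,6,7} 4  {4,5,6,7} 4
  5 to go: {2,3,5,6,7} 5  {2,4,5,6,7} 5  {3,4,5,6,7} 20
  6 to go: {1,2,3,5,6,7} 5  {2,3,4,5,6,7} 30
  if 0:y drops first: 35 orders
  if 4:a drops first: 5 orders
heap linearizations: 40

40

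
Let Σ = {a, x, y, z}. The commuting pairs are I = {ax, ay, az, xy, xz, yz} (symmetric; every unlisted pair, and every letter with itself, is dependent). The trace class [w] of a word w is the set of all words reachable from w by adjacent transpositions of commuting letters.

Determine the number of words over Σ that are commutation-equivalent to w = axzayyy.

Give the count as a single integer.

420

piece 0:a — minimal
piece 1:x — minimal
piece 2:z — minimal
piece 3:a rests on {0:a}
piece 4:y — minimal
piece 5:y rests on {4:y}
piece 6:y rests on {5:y}
minimal pieces: {0:a, 1:x, 2:z, 4:y}
ways to finish when only these pieces remain (= sum over removing one remaining piece with nothing left below it):
  1 left: {1}→1  {2}→1  {3}→1  {6}→1
  2 left: {0,3}→1  {1,2}→2  {1,3}→2  {1,6}→2  {2,3}→2  {2,6}→2  {3,6}→2  {5,6}→1
  3 left: {0,1,3}→3  {0,2,3}→3  {0,3,6}→3  {1,2,3}→6  {1,2,6}→6  {1,3,6}→6  {1,5,6}→3  {2,3,6}→6  {2,5,6}→3  {3,5,6}→3  {4,5,6}→1
  4 left: {0,1,2,3}→12  {0,1,3,6}→12  {0,2,3,6}→12  {0,3,5,6}→6  {1,2,3,6}→24  {1,2,5,6}→12  {1,3,5,6}→12  {1,4,5,6}→4  {2,3,5,6}→12  {2,4,5,6}→4  {3,4,5,6}→4
  5 left: {0,1,2,3,6}→60  {0,1,3,5,6}→30  {0,2,3,5,6}→30  {0,3,4,5,6}→10  {1,2,3,5,6}→60  {1,2,4,5,6}→20  {1,3,4,5,6}→20  {2,3,4,5,6}→20
  placing 0:a first → 120 extensions
  placing 1:x first → 60 extensions
  placing 2:z first → 60 extensions
  placing 4:y first → 180 extensions
total linear extensions = 420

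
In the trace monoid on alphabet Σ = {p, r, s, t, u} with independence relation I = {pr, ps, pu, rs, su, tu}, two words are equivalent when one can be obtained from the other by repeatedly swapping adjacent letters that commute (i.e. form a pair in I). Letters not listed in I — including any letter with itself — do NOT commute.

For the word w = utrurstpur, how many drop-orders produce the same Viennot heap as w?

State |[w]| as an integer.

49

piece 0:u — minimal
piece 1:t — minimal
piece 2:r rests on {0:u, 1:t}
piece 3:u rests on {2:r}
piece 4:r rests on {3:u}
piece 5:s rests on {1:t}
piece 6:t rests on {4:r, 5:s}
piece 7:p rests on {6:t}
piece 8:u rests on {4:r}
piece 9:r rests on {6:t, 8:u}
minimal pieces: {0:u, 1:t}
ways to finish when only these pieces remain (= sum over removing one remaining piece with nothing left below it):
  1 left: {7}→1  {9}→1
  2 left: {7,9}→2  {8,9}→1
  3 left: {6,7,9}→2  {7,8,9}→3
  4 left: {5,6,7,9}→2  {6,7,8,9}→5
  5 left: {4,6,7,8,9}→5  {5,6,7,8,9}→7
  6 left: {3,4,6,7,8,9}→5  {4,5,6,7,8,9}→12
  7 left: {2,3,4,6,7,8,9}→5  {3,4,5,6,7,8,9}→17
  8 left: {0,2,3,4,6,7,8,9}→5  {2,3,4,5,6,7,8,9}→22
  placing 0:u first → 22 extensions
  placing 1:t first → 27 extensions
total linear extensions = 49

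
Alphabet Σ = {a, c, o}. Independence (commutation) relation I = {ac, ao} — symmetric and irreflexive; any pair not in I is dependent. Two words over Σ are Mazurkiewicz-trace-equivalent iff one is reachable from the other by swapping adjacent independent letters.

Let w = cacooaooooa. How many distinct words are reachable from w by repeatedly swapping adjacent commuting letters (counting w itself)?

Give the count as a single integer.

piece 0:c — minimal
piece 1:a — minimal
piece 2:c rests on {0:c}
piece 3:o rests on {2:c}
piece 4:o rests on {3:o}
piece 5:a rests on {1:a}
piece 6:o rests on {4:o}
piece 7:o rests on {6:o}
piece 8:o rests on {7:o}
piece 9:o rests on {8:o}
piece 10:a rests on {5:a}
minimal pieces: {0:c, 1:a}
ways to finish when only these pieces remain (= sum over removing one remaining piece with nothing left below it):
  1 left: {9}→1  {10}→1
  2 left: {5,10}→1  {8,9}→1  {9,10}→2
  3 left: {1,5,10}→1  {5,9,10}→3  {7,8,9}→1  {8,9,10}→3
  4 left: {1,5,9,10}→4  {5,8,9,10}→6  {6,7,8,9}→1  {7,8,9,10}→4
  5 left: {1,5,8,9,10}→10  {4,6,7,8,9}→1  {5,7,8,9,10}→10  {6,7,8,9,10}→5
  6 left: {1,5,7,8,9,10}→20  {3,4,6,7,8,9}→1  {4,6,7,8,9,10}→6  {5,6,7,8,9,10}→15
  7 left: {1,5,6,7,8,9,10}→35  {2,3,4,6,7,8,9}→1  {3,4,6,7,8,9,10}→7  {4,5,6,7,8,9,10}→21
  8 left: {0,2,3,4,6,7,8,9}→1  {1,4,5,6,7,8,9,10}→56  {2,3,4,6,7,8,9,10}→8  {3,4,5,6,7,8,9,10}→28
  9 left: {0,2,3,4,6,7,8,9,10}→9  {1,3,4,5,6,7,8,9,10}→84  {2,3,4,5,6,7,8,9,10}→36
  placing 0:c first → 120 extensions
  placing 1:a first → 45 extensions
total linear extensions = 165

165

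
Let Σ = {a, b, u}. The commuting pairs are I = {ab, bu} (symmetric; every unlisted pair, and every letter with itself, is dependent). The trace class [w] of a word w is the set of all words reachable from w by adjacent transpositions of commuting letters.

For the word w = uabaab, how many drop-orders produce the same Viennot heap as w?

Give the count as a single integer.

15

drop 0:u onto floor
drop 1:a onto {0:u}
drop 2:b onto floor
drop 3:a onto {1:a}
drop 4:a onto {3:a}
drop 5:b onto {2:b}
ground layer = {0:u, 2:b}
drop-orders for the pieces not yet dropped (sum over which currently-grounded one goes next):
  1 to go: {4} 1  {5} 1
  2 to go: {2,5} 1  {3,4} 1  {4,5} 2
  3 to go: {1,3,4} 1  {2,4,5} 3  {3,4,5} 3
  4 to go: {0,1,3,4} 1  {1,3,4,5} 4  {2,3,4,5} 6
  if 0:u drops first: 10 orders
  if 2:b drops first: 5 orders
heap linearizations: 15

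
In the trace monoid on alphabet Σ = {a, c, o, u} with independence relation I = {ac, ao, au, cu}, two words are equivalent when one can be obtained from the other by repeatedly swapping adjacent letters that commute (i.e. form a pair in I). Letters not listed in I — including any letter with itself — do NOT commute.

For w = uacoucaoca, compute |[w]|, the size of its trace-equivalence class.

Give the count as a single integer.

480

drop 0:u onto floor
drop 1:a onto floor
drop 2:c onto floor
drop 3:o onto {0:u, 2:c}
drop 4:u onto {3:o}
drop 5:c onto {3:o}
drop 6:a onto {1:a}
drop 7:o onto {4:u, 5:c}
drop 8:c onto {7:o}
drop 9:a onto {6:a}
ground layer = {0:u, 1:a, 2:c}
drop-orders for the pieces not yet dropped (sum over which currently-grounded one goes next):
  1 to go: {8} 1  {9} 1
  2 to go: {6,9} 1  {7,8} 1  {8,9} 2
  3 to go: {1,6,9} 1  {4,7,8} 1  {5,7,8} 1  {6,8,9} 3  {7,8,9} 3
  4 to go: {1,6,8,9} 4  {4,5,7,8} 2  {4,7,8,9} 4  {5,7,8,9} 4  {6,7,8,9} 6
  5 to go: {1,6,7,8,9} 10  {3,4,5,7,8} 2  {4,5,7,8,9} 10  {4,6,7,8,9} 10  {5,6,7,8,9} 10
  6 to go: {0,3,4,5,7,8} 2  {1,4,6,7,8,9} 20  {1,5,6,7,8,9} 20  {2,3,4,5,7,8} 2  {3,4,5,7,8,9} 12  {4,5,6,7,8,9} 30
  7 to go: {0,2,3,4,5,7,8} 4  {0,3,4,5,7,8,9} 14  {1,4,5,6,7,8,9} 70  {2,3,4,5,7,8,9} 14  {3,4,5,6,7,8,9} 42
  8 to go: {0,2,3,4,5,7,8,9} 32  {0,3,4,5,6,7,8,9} 56  {1,3,4,5,6,7,8,9} 112  {2,3,4,5,6,7,8,9} 56
  if 0:u drops first: 168 orders
  if 1:a drops first: 144 orders
  if 2:c drops first: 168 orders
heap linearizations: 480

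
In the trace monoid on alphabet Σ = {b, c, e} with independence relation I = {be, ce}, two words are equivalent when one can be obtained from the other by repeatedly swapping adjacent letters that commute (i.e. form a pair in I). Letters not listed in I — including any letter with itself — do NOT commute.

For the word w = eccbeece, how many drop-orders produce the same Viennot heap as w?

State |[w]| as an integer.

#0=e has no predecessor
#1=c has no predecessor
#2=c depends on [1:c]
#3=b depends on [2:c]
#4=e depends on [0:e]
#5=e depends on [4:e]
#6=c depends on [3:b]
#7=e depends on [5:e]
sources: [0:e, 1:c]
N(rest) = Σ N(rest − s) over sources s of rest; N(one piece) = 1:
  size 1 → [6]=1  [7]=1
  size 2 → [3,6]=1  [5,7]=1  [6,7]=2
  size 3 → [2,3,6]=1  [3,6,7]=3  [4,5,7]=1  [5,6,7]=3
  size 4 → [0,4,5,7]=1  [1,2,3,6]=1  [2,3,6,7]=4  [3,5,6,7]=6  [4,5,6,7]=4
  size 5 → [0,4,5,6,7]=5  [1,2,3,6,7]=5  [2,3,5,6,7]=10  [3,4,5,6,7]=10
  size 6 → [0,3,4,5,6,7]=15  [1,2,3,5,6,7]=15  [2,3,4,5,6,7]=20
  first=0(e) contributes 35
  first=1(c) contributes 35
|[w]| = 70

70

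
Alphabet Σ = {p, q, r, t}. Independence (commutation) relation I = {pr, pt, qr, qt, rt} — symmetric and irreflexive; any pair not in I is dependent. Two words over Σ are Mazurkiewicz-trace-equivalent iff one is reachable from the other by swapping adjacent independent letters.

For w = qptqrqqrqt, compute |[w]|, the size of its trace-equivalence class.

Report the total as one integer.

1260

piece 0:q — minimal
piece 1:p rests on {0:q}
piece 2:t — minimal
piece 3:q rests on {1:p}
piece 4:r — minimal
piece 5:q rests on {3:q}
piece 6:q rests on {5:q}
piece 7:r rests on {4:r}
piece 8:q rests on {6:q}
piece 9:t rests on {2:t}
minimal pieces: {0:q, 2:t, 4:r}
ways to finish when only these pieces remain (= sum over removing one remaining piece with nothing left below it):
  1 left: {7}→1  {8}→1  {9}→1
  2 left: {2,9}→1  {4,7}→1  {6,8}→1  {7,8}→2  {7,9}→2  {8,9}→2
  3 left: {2,7,9}→3  {2,8,9}→3  {4,7,8}→3  {4,7,9}→3  {5,6,8}→1  {6,7,8}→3  {6,8,9}→3  {7,8,9}→6
  4 left: {2,4,7,9}→6  {2,6,8,9}→6  {2,7,8,9}→12  {3,5,6,8}→1  {4,6,7,8}→6  {4,7,8,9}→12  {5,6,7,8}→4  {5,6,8,9}→4  {6,7,8,9}→12
  5 left: {1,3,5,6,8}→1  {2,4,7,8,9}→30  {2,5,6,8,9}→10  {2,6,7,8,9}→30  {3,5,6,7,8}→5  {3,5,6,8,9}→5  {4,5,6,7,8}→10  {4,6,7,8,9}→30  {5,6,7,8,9}→20
  6 left: {0,1,3,5,6,8}→1  {1,3,5,6,7,8}→6  {1,3,5,6,8,9}→6  {2,3,5,6,8,9}→15  {2,4,6,7,8,9}→90  {2,5,6,7,8,9}→60  {3,4,5,6,7,8}→15  {3,5,6,7,8,9}→30  {4,5,6,7,8,9}→60
  7 left: {0,1,3,5,6,7,8}→7  {0,1,3,5,6,8,9}→7  {1,2,3,5,6,8,9}→21  {1,3,4,5,6,7,8}→21  {1,3,5,6,7,8,9}→42  {2,3,5,6,7,8,9}→105  {2,4,5,6,7,8,9}→210  {3,4,5,6,7,8,9}→105
  8 left: {0,1,2,3,5,6,8,9}→28  {0,1,3,4,5,6,7,8}→28  {0,1,3,5,6,7,8,9}→56  {1,2,3,5,6,7,8,9}→168  {1,3,4,5,6,7,8,9}→168  {2,3,4,5,6,7,8,9}→420
  placing 0:q first → 756 extensions
  placing 2:t first → 252 extensions
  placing 4:r first → 252 extensions
total linear extensions = 1260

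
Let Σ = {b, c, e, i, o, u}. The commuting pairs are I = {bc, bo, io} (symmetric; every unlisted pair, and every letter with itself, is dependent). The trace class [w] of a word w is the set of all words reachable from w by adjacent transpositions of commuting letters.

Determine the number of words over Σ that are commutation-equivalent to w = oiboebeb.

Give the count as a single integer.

6

piece 0:o — minimal
piece 1:i — minimal
piece 2:b rests on {1:i}
piece 3:o rests on {0:o}
piece 4:e rests on {2:b, 3:o}
piece 5:b rests on {4:e}
piece 6:e rests on {5:b}
piece 7:b rests on {6:e}
minimal pieces: {0:o, 1:i}
ways to finish when only these pieces remain (= sum over removing one remaining piece with nothing left below it):
  1 left: {7}→1
  2 left: {6,7}→1
  3 left: {5,6,7}→1
  4 left: {4,5,6,7}→1
  5 left: {2,4,5,6,7}→1  {3,4,5,6,7}→1
  6 left: {0,3,4,5,6,7}→1  {1,2,4,5,6,7}→1  {2,3,4,5,6,7}→2
  placing 0:o first → 3 extensions
  placing 1:i first → 3 extensions
total linear extensions = 6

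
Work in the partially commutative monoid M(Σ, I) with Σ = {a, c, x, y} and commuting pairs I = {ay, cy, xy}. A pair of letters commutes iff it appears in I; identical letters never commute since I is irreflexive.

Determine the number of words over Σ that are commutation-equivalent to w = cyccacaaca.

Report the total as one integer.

drop 0:c onto floor
drop 1:y onto floor
drop 2:c onto {0:c}
drop 3:c onto {2:c}
drop 4:a onto {3:c}
drop 5:c onto {4:a}
drop 6:a onto {5:c}
drop 7:a onto {6:a}
drop 8:c onto {7:a}
drop 9:a onto {8:c}
ground layer = {0:c, 1:y}
drop-orders for the pieces not yet dropped (sum over which currently-grounded one goes next):
  1 to go: {1} 1  {9} 1
  2 to go: {1,9} 2  {8,9} 1
  3 to go: {1,8,9} 3  {7,8,9} 1
  4 to go: {1,7,8,9} 4  {6,7,8,9} 1
  5 to go: {1,6,7,8,9} 5  {5,6,7,8,9} 1
  6 to go: {1,5,6,7,8,9} 6  {4,5,6,7,8,9} 1
  7 to go: {1,4,5,6,7,8,9} 7  {3,4,5,6,7,8,9} 1
  8 to go: {1,3,4,5,6,7,8,9} 8  {2,3,4,5,6,7,8,9} 1
  if 0:c drops first: 9 orders
  if 1:y drops first: 1 orders
heap linearizations: 10

10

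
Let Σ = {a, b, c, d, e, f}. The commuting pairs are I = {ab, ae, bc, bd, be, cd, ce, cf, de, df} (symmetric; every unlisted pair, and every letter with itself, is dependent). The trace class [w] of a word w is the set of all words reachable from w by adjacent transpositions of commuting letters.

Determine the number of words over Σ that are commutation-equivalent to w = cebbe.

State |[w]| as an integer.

30

piece 0:c — minimal
piece 1:e — minimal
piece 2:b — minimal
piece 3:b rests on {2:b}
piece 4:e rests on {1:e}
minimal pieces: {0:c, 1:e, 2:b}
ways to finish when only these pieces remain (= sum over removing one remaining piece with nothing left below it):
  1 left: {0}→1  {3}→1  {4}→1
  2 left: {0,3}→2  {0,4}→2  {1,4}→1  {2,3}→1  {3,4}→2
  3 left: {0,1,4}→3  {0,2,3}→3  {0,3,4}→6  {1,3,4}→3  {2,3,4}→3
  placing 0:c first → 6 extensions
  placing 1:e first → 12 extensions
  placing 2:b first → 12 extensions
total linear extensions = 30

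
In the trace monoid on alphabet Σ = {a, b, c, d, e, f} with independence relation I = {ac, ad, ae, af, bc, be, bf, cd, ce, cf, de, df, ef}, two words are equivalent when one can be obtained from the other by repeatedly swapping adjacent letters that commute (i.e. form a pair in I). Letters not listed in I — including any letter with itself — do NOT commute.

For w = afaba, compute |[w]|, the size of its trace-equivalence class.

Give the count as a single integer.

5

piece 0:a — minimal
piece 1:f — minimal
piece 2:a rests on {0:a}
piece 3:b rests on {2:a}
piece 4:a rests on {3:b}
minimal pieces: {0:a, 1:f}
ways to finish when only these pieces remain (= sum over removing one remaining piece with nothing left below it):
  1 left: {1}→1  {4}→1
  2 left: {1,4}→2  {3,4}→1
  3 left: {1,3,4}→3  {2,3,4}→1
  placing 0:a first → 4 extensions
  placing 1:f first → 1 extensions
total linear extensions = 5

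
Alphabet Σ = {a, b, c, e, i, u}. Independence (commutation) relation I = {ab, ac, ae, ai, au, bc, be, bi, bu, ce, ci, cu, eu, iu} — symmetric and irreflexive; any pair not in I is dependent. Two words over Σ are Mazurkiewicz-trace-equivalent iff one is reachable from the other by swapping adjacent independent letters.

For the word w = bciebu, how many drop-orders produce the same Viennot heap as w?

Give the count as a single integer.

#0=b has no predecessor
#1=c has no predecessor
#2=i has no predecessor
#3=e depends on [2:i]
#4=b depends on [0:b]
#5=u has no predecessor
sources: [0:b, 1:c, 2:i, 5:u]
N(rest) = Σ N(rest − s) over sources s of rest; N(one piece) = 1:
  size 1 → [1]=1  [3]=1  [4]=1  [5]=1
  size 2 → [0,4]=1  [1,3]=2  [1,4]=2  [1,5]=2  [2,3]=1  [3,4]=2  [3,5]=2  [4,5]=2
  size 3 → [0,1,4]=3  [0,3,4]=3  [0,4,5]=3  [1,2,3]=3  [1,3,4]=6  [1,3,5]=6  [1,4,5]=6  [2,3,4]=3  [2,3,5]=3  [3,4,5]=6
  size 4 → [0,1,3,4]=12  [0,1,4,5]=12  [0,2,3,4]=6  [0,3,4,5]=12  [1,2,3,4]=12  [1,2,3,5]=12  [1,3,4,5]=24  [2,3,4,5]=12
  first=0(b) contributes 60
  first=1(c) contributes 30
  first=2(i) contributes 60
  first=5(u) contributes 30
|[w]| = 180

180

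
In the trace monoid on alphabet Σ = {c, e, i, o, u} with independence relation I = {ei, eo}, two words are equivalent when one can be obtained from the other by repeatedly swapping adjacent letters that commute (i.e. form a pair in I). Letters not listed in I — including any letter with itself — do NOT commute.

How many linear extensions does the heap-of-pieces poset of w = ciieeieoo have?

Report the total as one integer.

drop 0:c onto floor
drop 1:i onto {0:c}
drop 2:i onto {1:i}
drop 3:e onto {0:c}
drop 4:e onto {3:e}
drop 5:i onto {2:i}
drop 6:e onto {4:e}
drop 7:o onto {5:i}
drop 8:o onto {7:o}
ground layer = {0:c}
drop-orders for the pieces not yet dropped (sum over which currently-grounded one goes next):
  1 to go: {6} 1  {8} 1
  2 to go: {4,6} 1  {6,8} 2  {7,8} 1
  3 to go: {3,4,6} 1  {4,6,8} 3  {5,7,8} 1  {6,7,8} 3
  4 to go: {2,5,7,8} 1  {3,4,6,8} 4  {4,6,7,8} 6  {5,6,7,8} 4
  5 to go: {1,2,5,7,8} 1  {2,5,6,7,8} 5  {3,4,6,7,8} 10  {4,5,6,7,8} 10
  6 to go: {1,2,5,6,7,8} 6  {2,4,5,6,7,8} 15  {3,4,5,6,7,8} 20
  7 to go: {1,2,4,5,6,7,8} 21  {2,3,4,5,6,7,8} 35
  if 0:c drops first: 56 orders

56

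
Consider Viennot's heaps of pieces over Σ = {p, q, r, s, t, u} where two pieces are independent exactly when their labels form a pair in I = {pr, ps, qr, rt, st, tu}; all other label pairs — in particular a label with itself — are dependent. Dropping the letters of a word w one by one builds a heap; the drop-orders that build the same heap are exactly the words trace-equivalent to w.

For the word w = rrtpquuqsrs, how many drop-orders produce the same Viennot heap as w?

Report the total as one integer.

10

drop 0:r onto floor
drop 1:r onto {0:r}
drop 2:t onto floor
drop 3:p onto {2:t}
drop 4:q onto {3:p}
drop 5:u onto {1:r, 4:q}
drop 6:u onto {5:u}
drop 7:q onto {6:u}
drop 8:s onto {7:q}
drop 9:r onto {8:s}
drop 10:s onto {9:r}
ground layer = {0:r, 2:t}
drop-orders for the pieces not yet dropped (sum over which currently-grounded one goes next):
  1 to go: {10} 1
  2 to go: {9,10} 1
  3 to go: {8,9,10} 1
  4 to go: {7,8,9,10} 1
  5 to go: {6,7,8,9,10} 1
  6 to go: {5,6,7,8,9,10} 1
  7 to go: {1,5,6,7,8,9,10} 1  {4,5,6,7,8,9,10} 1
  8 to go: {0,1,5,6,7,8,9,10} 1  {1,4,5,6,7,8,9,10} 2  {3,4,5,6,7,8,9,10} 1
  9 to go: {0,1,4,5,6,7,8,9,10} 3  {1,3,4,5,6,7,8,9,10} 3  {2,3,4,5,6,7,8,9,10} 1
  if 0:r drops first: 4 orders
  if 2:t drops first: 6 orders
heap linearizations: 10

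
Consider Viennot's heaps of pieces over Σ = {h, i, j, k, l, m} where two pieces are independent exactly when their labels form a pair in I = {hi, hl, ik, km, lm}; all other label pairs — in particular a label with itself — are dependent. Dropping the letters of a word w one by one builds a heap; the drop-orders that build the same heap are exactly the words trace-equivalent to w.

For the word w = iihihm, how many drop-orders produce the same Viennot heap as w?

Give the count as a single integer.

10

0(i) covers ∅
1(i) covers 0:i
2(h) covers ∅
3(i) covers 1:i
4(h) covers 2:h
5(m) covers 3:i, 4:h
floor of heap: 0:i, 2:h
completions by unplaced set U, small U first (add the entries for U minus each lowest piece of U):
  |U|=1: {5}:1
  |U|=2: {3,5}:1  {4,5}:1
  |U|=3: {1,3,5}:1  {2,4,5}:1  {3,4,5}:2
  |U|=4: {0,1,3,5}:1  {1,3,4,5}:3  {2,3,4,5}:3
  start at 0(i): 6
  start at 2(h): 4
sum over floor = 10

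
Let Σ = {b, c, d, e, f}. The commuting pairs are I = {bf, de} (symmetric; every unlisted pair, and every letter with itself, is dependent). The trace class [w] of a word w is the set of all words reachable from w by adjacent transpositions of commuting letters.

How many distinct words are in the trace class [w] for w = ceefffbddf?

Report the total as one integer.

4

piece 0:c — minimal
piece 1:e rests on {0:c}
piece 2:e rests on {1:e}
piece 3:f rests on {2:e}
piece 4:f rests on {3:f}
piece 5:f rests on {4:f}
piece 6:b rests on {2:e}
piece 7:d rests on {5:f, 6:b}
piece 8:d rests on {7:d}
piece 9:f rests on {8:d}
minimal pieces: {0:c}
ways to finish when only these pieces remain (= sum over removing one remaining piece with nothing left below it):
  1 left: {9}→1
  2 left: {8,9}→1
  3 left: {7,8,9}→1
  4 left: {5,7,8,9}→1  {6,7,8,9}→1
  5 left: {4,5,7,8,9}→1  {5,6,7,8,9}→2
  6 left: {3,4,5,7,8,9}→1  {4,5,6,7,8,9}→3
  7 left: {3,4,5,6,7,8,9}→4
  8 left: {2,3,4,5,6,7,8,9}→4
  placing 0:c first → 4 extensions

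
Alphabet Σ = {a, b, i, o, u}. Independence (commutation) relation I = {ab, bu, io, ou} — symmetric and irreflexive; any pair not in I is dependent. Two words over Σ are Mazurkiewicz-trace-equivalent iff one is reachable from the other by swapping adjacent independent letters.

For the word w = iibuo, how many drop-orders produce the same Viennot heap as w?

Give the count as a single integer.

3

drop 0:i onto floor
drop 1:i onto {0:i}
drop 2:b onto {1:i}
drop 3:u onto {1:i}
drop 4:o onto {2:b}
ground layer = {0:i}
drop-orders for the pieces not yet dropped (sum over which currently-grounded one goes next):
  1 to go: {3} 1  {4} 1
  2 to go: {2,4} 1  {3,4} 2
  3 to go: {2,3,4} 3
  if 0:i drops first: 3 orders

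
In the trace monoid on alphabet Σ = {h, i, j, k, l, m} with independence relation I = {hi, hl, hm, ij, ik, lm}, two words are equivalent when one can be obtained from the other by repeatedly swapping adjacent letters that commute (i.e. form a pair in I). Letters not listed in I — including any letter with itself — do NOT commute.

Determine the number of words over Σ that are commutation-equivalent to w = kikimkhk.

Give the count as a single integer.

6

drop 0:k onto floor
drop 1:i onto floor
drop 2:k onto {0:k}
drop 3:i onto {1:i}
drop 4:m onto {2:k, 3:i}
drop 5:k onto {4:m}
drop 6:h onto {5:k}
drop 7:k onto {6:h}
ground layer = {0:k, 1:i}
drop-orders for the pieces not yet dropped (sum over which currently-grounded one goes next):
  1 to go: {7} 1
  2 to go: {6,7} 1
  3 to go: {5,6,7} 1
  4 to go: {4,5,6,7} 1
  5 to go: {2,4,5,6,7} 1  {3,4,5,6,7} 1
  6 to go: {0,2,4,5,6,7} 1  {1,3,4,5,6,7} 1  {2,3,4,5,6,7} 2
  if 0:k drops first: 3 orders
  if 1:i drops first: 3 orders
heap linearizations: 6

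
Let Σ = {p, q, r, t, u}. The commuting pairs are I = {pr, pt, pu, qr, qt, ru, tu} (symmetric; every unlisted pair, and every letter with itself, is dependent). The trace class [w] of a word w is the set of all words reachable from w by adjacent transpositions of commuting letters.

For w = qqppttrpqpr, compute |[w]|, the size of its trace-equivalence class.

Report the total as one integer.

0(q) covers ∅
1(q) covers 0:q
2(p) covers 1:q
3(p) covers 2:p
4(t) covers ∅
5(t) covers 4:t
6(r) covers 5:t
7(p) covers 3:p
8(q) covers 7:p
9(p) covers 8:q
10(r) covers 6:r
floor of heap: 0:q, 4:t
completions by unplaced set U, small U first (add the entries for U minus each lowest piece of U):
  |U|=1: {9}:1  {10}:1
  |U|=2: {6,10}:1  {8,9}:1  {9,10}:2
  |U|=3: {5,6,10}:1  {6,9,10}:3  {7,8,9}:1  {8,9,10}:3
  |U|=4: {3,7,8,9}:1  {4,5,6,10}:1  {5,6,9,10}:4  {6,8,9,10}:6  {7,8,9,10}:4
  |U|=5: {2,3,7,8,9}:1  {3,7,8,9,10}:5  {4,5,6,9,10}:5  {5,6,8,9,10}:10  {6,7,8,9,10}:10
  |U|=6: {1,2,3,7,8,9}:1  {2,3,7,8,9,10}:6  {3,6,7,8,9,10}:15  {4,5,6,8,9,10}:15  {5,6,7,8,9,10}:20
  |U|=7: {0,1,2,3,7,8,9}:1  {1,2,3,7,8,9,10}:7  {2,3,6,7,8,9,10}:21  {3,5,6,7,8,9,10}:35  {4,5,6,7,8,9,10}:35
  |U|=8: {0,1,2,3,7,8,9,10}:8  {1,2,3,6,7,8,9,10}:28  {2,3,5,6,7,8,9,10}:56  {3,4,5,6,7,8,9,10}:70
  |U|=9: {0,1,2,3,6,7,8,9,10}:36  {1,2,3,5,6,7,8,9,10}:84  {2,3,4,5,6,7,8,9,10}:126
  start at 0(q): 210
  start at 4(t): 120
sum over floor = 330

330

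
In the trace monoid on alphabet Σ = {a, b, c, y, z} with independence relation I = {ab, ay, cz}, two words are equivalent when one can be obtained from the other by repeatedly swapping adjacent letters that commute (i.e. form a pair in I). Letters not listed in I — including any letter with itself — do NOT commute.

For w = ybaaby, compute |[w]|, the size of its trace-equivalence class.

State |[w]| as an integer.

#0=y has no predecessor
#1=b depends on [0:y]
#2=a has no predecessor
#3=a depends on [2:a]
#4=b depends on [1:b]
#5=y depends on [4:b]
sources: [0:y, 2:a]
N(rest) = Σ N(rest − s) over sources s of rest; N(one piece) = 1:
  size 1 → [3]=1  [5]=1
  size 2 → [2,3]=1  [3,5]=2  [4,5]=1
  size 3 → [1,4,5]=1  [2,3,5]=3  [3,4,5]=3
  size 4 → [0,1,4,5]=1  [1,3,4,5]=4  [2,3,4,5]=6
  first=0(y) contributes 10
  first=2(a) contributes 5
|[w]| = 15

15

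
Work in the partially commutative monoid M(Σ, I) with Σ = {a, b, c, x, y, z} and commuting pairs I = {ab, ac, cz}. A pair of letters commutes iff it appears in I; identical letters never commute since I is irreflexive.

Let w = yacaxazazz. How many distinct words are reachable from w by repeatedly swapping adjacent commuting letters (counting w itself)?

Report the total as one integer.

3

0(y) covers ∅
1(a) covers 0:y
2(c) covers 0:y
3(a) covers 1:a
4(x) covers 2:c, 3:a
5(a) covers 4:x
6(z) covers 5:a
7(a) covers 6:z
8(z) covers 7:a
9(z) covers 8:z
floor of heap: 0:y
completions by unplaced set U, small U first (add the entries for U minus each lowest piece of U):
  |U|=1: {9}:1
  |U|=2: {8,9}:1
  |U|=3: {7,8,9}:1
  |U|=4: {6,7,8,9}:1
  |U|=5: {5,6,7,8,9}:1
  |U|=6: {4,5,6,7,8,9}:1
  |U|=7: {2,4,5,6,7,8,9}:1  {3,4,5,6,7,8,9}:1
  |U|=8: {1,3,4,5,6,7,8,9}:1  {2,3,4,5,6,7,8,9}:2
  start at 0(y): 3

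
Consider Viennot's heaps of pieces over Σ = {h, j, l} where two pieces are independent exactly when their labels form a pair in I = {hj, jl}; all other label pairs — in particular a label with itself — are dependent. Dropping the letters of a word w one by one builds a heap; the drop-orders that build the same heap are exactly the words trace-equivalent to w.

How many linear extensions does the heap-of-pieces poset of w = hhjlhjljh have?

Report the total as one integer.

84

0(h) covers ∅
1(h) covers 0:h
2(j) covers ∅
3(l) covers 1:h
4(h) covers 3:l
5(j) covers 2:j
6(l) covers 4:h
7(j) covers 5:j
8(h) covers 6:l
floor of heap: 0:h, 2:j
completions by unplaced set U, small U first (add the entries for U minus each lowest piece of U):
  |U|=1: {7}:1  {8}:1
  |U|=2: {5,7}:1  {6,8}:1  {7,8}:2
  |U|=3: {2,5,7}:1  {4,6,8}:1  {5,7,8}:3  {6,7,8}:3
  |U|=4: {2,5,7,8}:4  {3,4,6,8}:1  {4,6,7,8}:4  {5,6,7,8}:6
  |U|=5: {1,3,4,6,8}:1  {2,5,6,7,8}:10  {3,4,6,7,8}:5  {4,5,6,7,8}:10
  |U|=6: {0,1,3,4,6,8}:1  {1,3,4,6,7,8}:6  {2,4,5,6,7,8}:20  {3,4,5,6,7,8}:15
  |U|=7: {0,1,3,4,6,7,8}:7  {1,3,4,5,6,7,8}:21  {2,3,4,5,6,7,8}:35
  start at 0(h): 56
  start at 2(j): 28
sum over floor = 84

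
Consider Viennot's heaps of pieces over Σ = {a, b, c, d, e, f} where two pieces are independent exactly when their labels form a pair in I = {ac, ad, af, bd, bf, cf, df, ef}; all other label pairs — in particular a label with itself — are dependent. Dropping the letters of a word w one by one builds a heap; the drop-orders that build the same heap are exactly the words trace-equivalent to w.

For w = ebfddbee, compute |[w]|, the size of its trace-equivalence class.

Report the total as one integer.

#0=e has no predecessor
#1=b depends on [0:e]
#2=f has no predecessor
#3=d depends on [0:e]
#4=d depends on [3:d]
#5=b depends on [1:b]
#6=e depends on [4:d, 5:b]
#7=e depends on [6:e]
sources: [0:e, 2:f]
N(rest) = Σ N(rest − s) over sources s of rest; N(one piece) = 1:
  size 1 → [2]=1  [7]=1
  size 2 → [2,7]=2  [6,7]=1
  size 3 → [2,6,7]=3  [4,6,7]=1  [5,6,7]=1
  size 4 → [1,5,6,7]=1  [2,4,6,7]=4  [2,5,6,7]=4  [3,4,6,7]=1  [4,5,6,7]=2
  size 5 → [1,2,5,6,7]=5  [1,4,5,6,7]=3  [2,3,4,6,7]=5  [2,4,5,6,7]=10  [3,4,5,6,7]=3
  size 6 → [1,2,4,5,6,7]=18  [1,3,4,5,6,7]=6  [2,3,4,5,6,7]=18
  first=0(e) contributes 42
  first=2(f) contributes 6
|[w]| = 48

48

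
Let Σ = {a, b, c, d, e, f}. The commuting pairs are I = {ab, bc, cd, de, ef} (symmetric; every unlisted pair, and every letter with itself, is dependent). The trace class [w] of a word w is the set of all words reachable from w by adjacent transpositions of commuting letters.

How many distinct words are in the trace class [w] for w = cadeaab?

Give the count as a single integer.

0(c) covers ∅
1(a) covers 0:c
2(d) covers 1:a
3(e) covers 1:a
4(a) covers 2:d, 3:e
5(a) covers 4:a
6(b) covers 2:d, 3:e
floor of heap: 0:c
completions by unplaced set U, small U first (add the entries for U minus each lowest piece of U):
  |U|=1: {5}:1  {6}:1
  |U|=2: {4,5}:1  {5,6}:2
  |U|=3: {4,5,6}:3
  |U|=4: {2,4,5,6}:3  {3,4,5,6}:3
  |U|=5: {2,3,4,5,6}:6
  start at 0(c): 6

6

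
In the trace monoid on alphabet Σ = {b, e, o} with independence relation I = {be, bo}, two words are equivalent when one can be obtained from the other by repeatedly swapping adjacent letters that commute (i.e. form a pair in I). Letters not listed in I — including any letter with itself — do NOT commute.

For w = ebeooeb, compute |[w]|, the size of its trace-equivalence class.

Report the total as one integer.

piece 0:e — minimal
piece 1:b — minimal
piece 2:e rests on {0:e}
piece 3:o rests on {2:e}
piece 4:o rests on {3:o}
piece 5:e rests on {4:o}
piece 6:b rests on {1:b}
minimal pieces: {0:e, 1:b}
ways to finish when only these pieces remain (= sum over removing one remaining piece with nothing left below it):
  1 left: {5}→1  {6}→1
  2 left: {1,6}→1  {4,5}→1  {5,6}→2
  3 left: {1,5,6}→3  {3,4,5}→1  {4,5,6}→3
  4 left: {1,4,5,6}→6  {2,3,4,5}→1  {3,4,5,6}→4
  5 left: {0,2,3,4,5}→1  {1,3,4,5,6}→10  {2,3,4,5,6}→5
  placing 0:e first → 15 extensions
  placing 1:b first → 6 extensions
total linear extensions = 21

21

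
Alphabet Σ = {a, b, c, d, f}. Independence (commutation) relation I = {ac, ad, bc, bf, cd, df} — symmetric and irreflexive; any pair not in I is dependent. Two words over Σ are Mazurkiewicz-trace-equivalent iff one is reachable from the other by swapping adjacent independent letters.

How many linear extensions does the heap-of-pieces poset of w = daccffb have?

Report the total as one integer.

53

#0=d has no predecessor
#1=a has no predecessor
#2=c has no predecessor
#3=c depends on [2:c]
#4=f depends on [1:a, 3:c]
#5=f depends on [4:f]
#6=b depends on [0:d, 1:a]
sources: [0:d, 1:a, 2:c]
N(rest) = Σ N(rest − s) over sources s of rest; N(one piece) = 1:
  size 1 → [5]=1  [6]=1
  size 2 → [0,6]=1  [4,5]=1  [5,6]=2
  size 3 → [0,5,6]=3  [3,4,5]=1  [4,5,6]=3
  size 4 → [0,4,5,6]=6  [1,4,5,6]=3  [2,3,4,5]=1  [3,4,5,6]=4
  size 5 → [0,1,4,5,6]=9  [0,3,4,5,6]=10  [1,3,4,5,6]=7  [2,3,4,5,6]=5
  first=0(d) contributes 12
  first=1(a) contributes 15
  first=2(c) contributes 26
|[w]| = 53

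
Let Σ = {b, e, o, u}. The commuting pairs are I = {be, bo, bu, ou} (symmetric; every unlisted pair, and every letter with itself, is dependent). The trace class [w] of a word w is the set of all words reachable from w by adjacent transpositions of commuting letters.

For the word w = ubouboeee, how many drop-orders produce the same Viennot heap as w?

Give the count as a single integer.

piece 0:u — minimal
piece 1:b — minimal
piece 2:o — minimal
piece 3:u rests on {0:u}
piece 4:b rests on {1:b}
piece 5:o rests on {2:o}
piece 6:e rests on {3:u, 5:o}
piece 7:e rests on {6:e}
piece 8:e rests on {7:e}
minimal pieces: {0:u, 1:b, 2:o}
ways to finish when only these pieces remain (= sum over removing one remaining piece with nothing left below it):
  1 left: {4}→1  {8}→1
  2 left: {1,4}→1  {4,8}→2  {7,8}→1
  3 left: {1,4,8}→3  {4,7,8}→3  {6,7,8}→1
  4 left: {1,4,7,8}→6  {3,6,7,8}→1  {4,6,7,8}→4  {5,6,7,8}→1
  5 left: {0,3,6,7,8}→1  {1,4,6,7,8}→10  {2,5,6,7,8}→1  {3,4,6,7,8}→5  {3,5,6,7,8}→2  {4,5,6,7,8}→5
  6 left: {0,3,4,6,7,8}→6  {0,3,5,6,7,8}→3  {1,3,4,6,7,8}→15  {1,4,5,6,7,8}→15  {2,3,5,6,7,8}→3  {2,4,5,6,7,8}→6  {3,4,5,6,7,8}→12
  7 left: {0,1,3,4,6,7,8}→21  {0,2,3,5,6,7,8}→6  {0,3,4,5,6,7,8}→21  {1,2,4,5,6,7,8}→21  {1,3,4,5,6,7,8}→42  {2,3,4,5,6,7,8}→21
  placing 0:u first → 84 extensions
  placing 1:b first → 48 extensions
  placing 2:o first → 84 extensions
total linear extensions = 216

216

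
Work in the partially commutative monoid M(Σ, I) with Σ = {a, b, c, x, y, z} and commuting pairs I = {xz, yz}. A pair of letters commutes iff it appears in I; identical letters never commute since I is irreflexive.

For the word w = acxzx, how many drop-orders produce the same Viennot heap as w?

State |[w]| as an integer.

3

drop 0:a onto floor
drop 1:c onto {0:a}
drop 2:x onto {1:c}
drop 3:z onto {1:c}
drop 4:x onto {2:x}
ground layer = {0:a}
drop-orders for the pieces not yet dropped (sum over which currently-grounded one goes next):
  1 to go: {3} 1  {4} 1
  2 to go: {2,4} 1  {3,4} 2
  3 to go: {2,3,4} 3
  if 0:a drops first: 3 orders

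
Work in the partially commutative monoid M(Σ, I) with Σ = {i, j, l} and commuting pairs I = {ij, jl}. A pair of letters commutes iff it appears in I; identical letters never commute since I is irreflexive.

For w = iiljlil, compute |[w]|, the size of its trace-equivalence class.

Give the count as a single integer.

7

piece 0:i — minimal
piece 1:i rests on {0:i}
piece 2:l rests on {1:i}
piece 3:j — minimal
piece 4:l rests on {2:l}
piece 5:i rests on {4:l}
piece 6:l rests on {5:i}
minimal pieces: {0:i, 3:j}
ways to finish when only these pieces remain (= sum over removing one remaining piece with nothing left below it):
  1 left: {3}→1  {6}→1
  2 left: {3,6}→2  {5,6}→1
  3 left: {3,5,6}→3  {4,5,6}→1
  4 left: {2,4,5,6}→1  {3,4,5,6}→4
  5 left: {1,2,4,5,6}→1  {2,3,4,5,6}→5
  placing 0:i first → 6 extensions
  placing 3:j first → 1 extensions
total linear extensions = 7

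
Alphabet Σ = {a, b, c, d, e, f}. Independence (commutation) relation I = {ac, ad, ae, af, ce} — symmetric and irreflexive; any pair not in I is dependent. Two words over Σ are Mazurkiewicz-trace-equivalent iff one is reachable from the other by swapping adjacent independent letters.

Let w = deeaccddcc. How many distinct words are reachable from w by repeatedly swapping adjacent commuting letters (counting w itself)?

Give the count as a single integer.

60

0(d) covers ∅
1(e) covers 0:d
2(e) covers 1:e
3(a) covers ∅
4(c) covers 0:d
5(c) covers 4:c
6(d) covers 2:e, 5:c
7(d) covers 6:d
8(c) covers 7:d
9(c) covers 8:c
floor of heap: 0:d, 3:a
completions by unplaced set U, small U first (add the entries for U minus each lowest piece of U):
  |U|=1: {3}:1  {9}:1
  |U|=2: {3,9}:2  {8,9}:1
  |U|=3: {3,8,9}:3  {7,8,9}:1
  |U|=4: {3,7,8,9}:4  {6,7,8,9}:1
  |U|=5: {2,6,7,8,9}:1  {3,6,7,8,9}:5  {5,6,7,8,9}:1
  |U|=6: {1,2,6,7,8,9}:1  {2,3,6,7,8,9}:6  {2,5,6,7,8,9}:2  {3,5,6,7,8,9}:6  {4,5,6,7,8,9}:1
  |U|=7: {1,2,3,6,7,8,9}:7  {1,2,5,6,7,8,9}:3  {2,3,5,6,7,8,9}:14  {2,4,5,6,7,8,9}:3  {3,4,5,6,7,8,9}:7
  |U|=8: {1,2,3,5,6,7,8,9}:24  {1,2,4,5,6,7,8,9}:6  {2,3,4,5,6,7,8,9}:24
  start at 0(d): 54
  start at 3(a): 6
sum over floor = 60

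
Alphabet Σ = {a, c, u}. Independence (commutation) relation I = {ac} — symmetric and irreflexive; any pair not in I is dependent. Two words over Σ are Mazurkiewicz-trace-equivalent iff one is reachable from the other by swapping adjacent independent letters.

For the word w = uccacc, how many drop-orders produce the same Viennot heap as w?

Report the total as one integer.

0(u) covers ∅
1(c) covers 0:u
2(c) covers 1:c
3(a) covers 0:u
4(c) covers 2:c
5(c) covers 4:c
floor of heap: 0:u
completions by unplaced set U, small U first (add the entries for U minus each lowest piece of U):
  |U|=1: {3}:1  {5}:1
  |U|=2: {3,5}:2  {4,5}:1
  |U|=3: {2,4,5}:1  {3,4,5}:3
  |U|=4: {1,2,4,5}:1  {2,3,4,5}:4
  start at 0(u): 5

5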